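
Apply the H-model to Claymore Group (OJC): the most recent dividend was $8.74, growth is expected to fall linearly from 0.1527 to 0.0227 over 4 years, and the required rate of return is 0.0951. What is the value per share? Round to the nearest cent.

H-model: P₀ = D₀[(1+g_L) + H(g_S−g_L)]/(r−g_L), with H = 4/2 = 2.
P₀ = 8.74 × [(1+0.0227) + 2×(0.1527−0.0227)] / (0.0951−0.0227)
   = 8.74 × 1.2827 / 0.0724 = 154.8453

$154.85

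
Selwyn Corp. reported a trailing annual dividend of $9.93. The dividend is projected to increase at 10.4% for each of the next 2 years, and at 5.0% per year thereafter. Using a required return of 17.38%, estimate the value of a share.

$92.63

Two-stage DDM. Project D₁…D_2 at 0.104, terminal growth 0.05, discount at r = 0.1738.
D_1 = 10.9627
D_2 = 12.1028
Terminal value at t=2: TV = D_3/(r−g) = 12.7080/(0.1738−0.05) = 102.6493
P₀ = 10.9627/(1+0.1738)^1 + 12.1028/(1+0.1738)^2 + 102.6493/(1+0.1738)^2 = 92.6256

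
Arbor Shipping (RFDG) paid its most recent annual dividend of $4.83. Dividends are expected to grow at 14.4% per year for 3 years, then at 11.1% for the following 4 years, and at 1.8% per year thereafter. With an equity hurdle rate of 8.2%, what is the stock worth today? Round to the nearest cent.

Three-stage DDM. Project D₁…D_7; terminal Gordon value at t=7 with g = 0.018; discount at r = 0.082.
D_1 = 5.5255
D_2 = 6.3212
D_3 = 7.2314
D_4 = 8.0341
D_5 = 8.9259
D_6 = 9.9167
D_7 = 11.0175
TV_7 = 11.2158/(0.082−0.018) = 175.2465
P₀ = Σ Dₜ/(1+r)ᵗ + TV_7/(1+r)^7 = 141.5606

$141.56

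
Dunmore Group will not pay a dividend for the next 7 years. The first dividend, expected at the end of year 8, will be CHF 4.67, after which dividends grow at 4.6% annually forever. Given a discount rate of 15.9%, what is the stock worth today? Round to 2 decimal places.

CHF 14.71

Deferred-dividend DDM. At t=7 the remaining stream is a growing perpetuity with first payment D_8 = 4.67.
V_7 = D_8/(r−g) = 4.67/(0.159−0.046) = 41.3274
P₀ = V_7/(1+r)^7 = 41.3274/(1+0.159)^7 = 14.7114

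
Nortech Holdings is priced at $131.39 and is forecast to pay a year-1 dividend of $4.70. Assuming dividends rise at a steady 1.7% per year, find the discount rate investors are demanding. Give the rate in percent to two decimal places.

5.28%

Rearranging the constant-growth DDM: r = D₁/P₀ + g.
r = 4.7000 / 131.39 + 0.017 = 0.03577 + 0.017 = 0.05277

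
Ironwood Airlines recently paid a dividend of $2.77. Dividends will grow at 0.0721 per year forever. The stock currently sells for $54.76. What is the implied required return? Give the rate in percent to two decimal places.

Rearranging the constant-growth DDM: r = D₁/P₀ + g.
D₁ = 2.77 × (1 + 0.0721) = 2.9697.
r = 2.9697 / 54.76 + 0.0721 = 0.05423 + 0.0721 = 0.12633

12.63%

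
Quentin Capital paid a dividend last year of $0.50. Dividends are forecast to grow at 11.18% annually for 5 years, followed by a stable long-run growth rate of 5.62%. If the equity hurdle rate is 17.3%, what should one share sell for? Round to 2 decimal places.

$5.59

Two-stage DDM. Project D₁…D_5 at 0.1118, terminal growth 0.0562, discount at r = 0.173.
D_1 = 0.5559
D_2 = 0.6180
D_3 = 0.6871
D_4 = 0.7640
D_5 = 0.8494
Terminal value at t=5: TV = D_6/(r−g) = 0.8971/(0.173−0.0562) = 7.6808
P₀ = 0.5559/(1+0.173)^1 + 0.6180/(1+0.173)^2 + 0.6871/(1+0.173)^3 + 0.7640/(1+0.173)^4 + 0.8494/(1+0.173)^5 + 7.6808/(1+0.173)^5 = 5.5936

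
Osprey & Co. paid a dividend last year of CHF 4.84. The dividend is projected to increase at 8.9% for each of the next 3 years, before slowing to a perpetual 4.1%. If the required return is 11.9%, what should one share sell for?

Two-stage DDM. Project D₁…D_3 at 0.089, terminal growth 0.041, discount at r = 0.119.
D_1 = 5.2708
D_2 = 5.7399
D_3 = 6.2507
Terminal value at t=3: TV = D_4/(r−g) = 6.5070/(0.119−0.041) = 83.4229
P₀ = 5.2708/(1+0.119)^1 + 5.7399/(1+0.119)^2 + 6.2507/(1+0.119)^3 + 83.4229/(1+0.119)^3 = 73.2934

CHF 73.29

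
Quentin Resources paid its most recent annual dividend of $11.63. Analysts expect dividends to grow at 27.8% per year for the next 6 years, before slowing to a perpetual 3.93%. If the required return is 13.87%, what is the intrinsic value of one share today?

$349.58

Two-stage DDM. Project D₁…D_6 at 0.278, terminal growth 0.0393, discount at r = 0.1387.
D_1 = 14.8631
D_2 = 18.9951
D_3 = 24.2757
D_4 = 31.0244
D_5 = 39.6492
D_6 = 50.6716
Terminal value at t=6: TV = D_7/(r−g) = 52.6630/(0.1387−0.0393) = 529.8091
P₀ = 14.8631/(1+0.1387)^1 + 18.9951/(1+0.1387)^2 + 24.2757/(1+0.1387)^3 + 31.0244/(1+0.1387)^4 + 39.6492/(1+0.1387)^5 + 50.6716/(1+0.1387)^6 + 529.8091/(1+0.1387)^6 = 349.5830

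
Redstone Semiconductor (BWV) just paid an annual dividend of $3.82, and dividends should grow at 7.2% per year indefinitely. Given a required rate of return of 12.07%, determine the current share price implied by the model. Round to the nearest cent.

Gordon growth model: P₀ = D₁/(r − g). D₁ = 3.82 × (1 + 0.072) = 4.0950.
P₀ = 4.0950 / (0.1207 − 0.072) = 4.0950 / 0.0487 = 84.0871

$84.09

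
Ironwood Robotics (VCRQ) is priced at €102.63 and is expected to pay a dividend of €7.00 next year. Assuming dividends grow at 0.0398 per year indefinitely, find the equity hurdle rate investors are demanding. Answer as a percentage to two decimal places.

10.80%

Rearranging the constant-growth DDM: r = D₁/P₀ + g.
r = 7.0000 / 102.63 + 0.0398 = 0.06821 + 0.0398 = 0.10801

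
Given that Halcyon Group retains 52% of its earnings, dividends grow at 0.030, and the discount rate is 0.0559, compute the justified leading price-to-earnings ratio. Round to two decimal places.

Payout ratio b = 1 − 0.52 = 0.48.
Justified leading P/E = b/(r−g) = 0.48/(0.0559−0.03) = 18.5328

18.53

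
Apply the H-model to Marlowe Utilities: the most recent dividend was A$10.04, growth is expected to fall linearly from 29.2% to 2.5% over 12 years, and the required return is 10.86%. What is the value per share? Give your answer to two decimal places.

H-model: P₀ = D₀[(1+g_L) + H(g_S−g_L)]/(r−g_L), with H = 12/2 = 6.
P₀ = 10.04 × [(1+0.025) + 6×(0.292−0.025)] / (0.1086−0.025)
   = 10.04 × 2.6270 / 0.0836 = 315.4914

A$315.49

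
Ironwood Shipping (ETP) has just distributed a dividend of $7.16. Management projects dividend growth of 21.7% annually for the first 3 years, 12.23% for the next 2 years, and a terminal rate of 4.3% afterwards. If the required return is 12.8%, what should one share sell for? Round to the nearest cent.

$152.12

Three-stage DDM. Project D₁…D_5; terminal Gordon value at t=5 with g = 0.043; discount at r = 0.128.
D_1 = 8.7137
D_2 = 10.6046
D_3 = 12.9058
D_4 = 14.4842
D_5 = 16.2556
TV_5 = 16.9546/(0.128−0.043) = 199.4656
P₀ = Σ Dₜ/(1+r)ᵗ + TV_5/(1+r)^5 = 152.1245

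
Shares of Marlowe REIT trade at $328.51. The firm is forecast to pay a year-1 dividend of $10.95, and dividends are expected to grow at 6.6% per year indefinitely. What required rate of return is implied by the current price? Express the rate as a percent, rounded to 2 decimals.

Rearranging the constant-growth DDM: r = D₁/P₀ + g.
r = 10.9500 / 328.51 + 0.066 = 0.03333 + 0.066 = 0.09933

9.93%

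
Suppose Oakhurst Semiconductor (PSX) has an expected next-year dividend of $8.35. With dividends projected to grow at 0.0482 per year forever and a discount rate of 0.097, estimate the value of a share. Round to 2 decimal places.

$171.11

Gordon growth model: P₀ = D₁/(r − g), with D₁ = 8.35 given directly.
P₀ = 8.3500 / (0.097 − 0.0482) = 8.3500 / 0.0488 = 171.1066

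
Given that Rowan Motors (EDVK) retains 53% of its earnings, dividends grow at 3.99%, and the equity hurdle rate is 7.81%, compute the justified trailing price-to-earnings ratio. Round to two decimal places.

Payout ratio b = 1 − 0.53 = 0.47.
Justified trailing P/E = b(1+g)/(r−g) = 0.47×(1+0.0399)/(0.0781−0.0399) = 12.7946

12.79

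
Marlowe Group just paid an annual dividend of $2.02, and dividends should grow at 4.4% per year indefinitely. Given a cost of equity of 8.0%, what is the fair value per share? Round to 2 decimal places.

Gordon growth model: P₀ = D₁/(r − g). D₁ = 2.02 × (1 + 0.044) = 2.1089.
P₀ = 2.1089 / (0.08 − 0.044) = 2.1089 / 0.036 = 58.5800

$58.58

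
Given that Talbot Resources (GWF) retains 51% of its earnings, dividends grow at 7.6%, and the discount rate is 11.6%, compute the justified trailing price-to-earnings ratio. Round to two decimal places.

Payout ratio b = 1 − 0.51 = 0.49.
Justified trailing P/E = b(1+g)/(r−g) = 0.49×(1+0.076)/(0.116−0.076) = 13.1810

13.18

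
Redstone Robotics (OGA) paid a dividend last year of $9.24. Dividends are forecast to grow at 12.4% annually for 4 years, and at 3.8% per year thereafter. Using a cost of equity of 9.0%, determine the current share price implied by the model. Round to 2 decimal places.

$248.49

Two-stage DDM. Project D₁…D_4 at 0.124, terminal growth 0.038, discount at r = 0.09.
D_1 = 10.3858
D_2 = 11.6736
D_3 = 13.1211
D_4 = 14.7481
Terminal value at t=4: TV = D_5/(r−g) = 15.3086/(0.09−0.038) = 294.3955
P₀ = 10.3858/(1+0.09)^1 + 11.6736/(1+0.09)^2 + 13.1211/(1+0.09)^3 + 14.7481/(1+0.09)^4 + 294.3955/(1+0.09)^4 = 248.4907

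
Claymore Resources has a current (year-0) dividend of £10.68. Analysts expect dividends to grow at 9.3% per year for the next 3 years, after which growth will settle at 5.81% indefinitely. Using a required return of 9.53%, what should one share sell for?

£333.77

Two-stage DDM. Project D₁…D_3 at 0.093, terminal growth 0.0581, discount at r = 0.0953.
D_1 = 11.6732
D_2 = 12.7589
D_3 = 13.9454
Terminal value at t=3: TV = D_4/(r−g) = 14.7557/(0.0953−0.0581) = 396.6574
P₀ = 11.6732/(1+0.0953)^1 + 12.7589/(1+0.0953)^2 + 13.9454/(1+0.0953)^3 + 396.6574/(1+0.0953)^3 = 333.7731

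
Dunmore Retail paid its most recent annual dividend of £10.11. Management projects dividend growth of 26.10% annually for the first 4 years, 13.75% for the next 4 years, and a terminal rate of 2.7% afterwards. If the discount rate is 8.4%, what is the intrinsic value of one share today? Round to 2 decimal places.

£547.99

Three-stage DDM. Project D₁…D_8; terminal Gordon value at t=8 with g = 0.027; discount at r = 0.084.
D_1 = 12.7487
D_2 = 16.0761
D_3 = 20.2720
D_4 = 25.5630
D_5 = 29.0779
D_6 = 33.0761
D_7 = 37.6241
D_8 = 42.7974
TV_8 = 43.9529/(0.084−0.027) = 771.1036
P₀ = Σ Dₜ/(1+r)ᵗ + TV_8/(1+r)^8 = 547.9880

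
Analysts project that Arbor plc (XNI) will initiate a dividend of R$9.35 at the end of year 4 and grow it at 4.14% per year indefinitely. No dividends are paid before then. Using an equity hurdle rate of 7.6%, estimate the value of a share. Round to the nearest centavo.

Deferred-dividend DDM. At t=3 the remaining stream is a growing perpetuity with first payment D_4 = 9.35.
V_3 = D_4/(r−g) = 9.35/(0.076−0.0414) = 270.2312
P₀ = V_3/(1+r)^3 = 270.2312/(1+0.076)^3 = 216.9196

R$216.92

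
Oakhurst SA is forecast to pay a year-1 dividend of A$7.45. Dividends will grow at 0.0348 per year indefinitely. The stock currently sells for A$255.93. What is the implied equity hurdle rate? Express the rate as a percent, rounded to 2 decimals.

Rearranging the constant-growth DDM: r = D₁/P₀ + g.
r = 7.4500 / 255.93 + 0.0348 = 0.02911 + 0.0348 = 0.06391

6.39%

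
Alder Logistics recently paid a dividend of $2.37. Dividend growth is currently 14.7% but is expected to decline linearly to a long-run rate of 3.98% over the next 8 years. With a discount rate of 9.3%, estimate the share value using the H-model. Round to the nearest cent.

$65.42

H-model: P₀ = D₀[(1+g_L) + H(g_S−g_L)]/(r−g_L), with H = 8/2 = 4.
P₀ = 2.37 × [(1+0.0398) + 4×(0.147−0.0398)] / (0.093−0.0398)
   = 2.37 × 1.4686 / 0.0532 = 65.4245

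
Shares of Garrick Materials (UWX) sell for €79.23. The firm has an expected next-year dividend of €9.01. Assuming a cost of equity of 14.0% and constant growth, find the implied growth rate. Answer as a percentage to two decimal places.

2.63%

From P₀ = D₁/(r − g), the implied growth is g = r − D₁/P₀.
g = 0.14 − 9.01/79.23 = 0.14 − 0.11372 = 0.02628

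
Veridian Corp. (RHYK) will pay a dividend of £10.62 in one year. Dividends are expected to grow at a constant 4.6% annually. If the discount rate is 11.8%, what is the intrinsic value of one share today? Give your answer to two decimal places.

Gordon growth model: P₀ = D₁/(r − g), with D₁ = 10.62 given directly.
P₀ = 10.6200 / (0.118 − 0.046) = 10.6200 / 0.072 = 147.5000

£147.50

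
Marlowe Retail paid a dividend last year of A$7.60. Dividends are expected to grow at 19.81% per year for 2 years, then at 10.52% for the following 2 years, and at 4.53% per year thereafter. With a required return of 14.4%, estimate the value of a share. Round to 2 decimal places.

Three-stage DDM. Project D₁…D_4; terminal Gordon value at t=4 with g = 0.0453; discount at r = 0.144.
D_1 = 9.1056
D_2 = 10.9094
D_3 = 12.0570
D_4 = 13.3254
TV_4 = 13.9291/(0.144−0.0453) = 141.1254
P₀ = Σ Dₜ/(1+r)ᵗ + TV_4/(1+r)^4 = 114.5233

A$114.52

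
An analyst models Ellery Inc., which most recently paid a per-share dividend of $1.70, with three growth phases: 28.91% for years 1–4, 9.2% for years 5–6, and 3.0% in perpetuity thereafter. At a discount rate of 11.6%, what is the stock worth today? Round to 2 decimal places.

$50.44

Three-stage DDM. Project D₁…D_6; terminal Gordon value at t=6 with g = 0.03; discount at r = 0.116.
D_1 = 2.1915
D_2 = 2.8250
D_3 = 3.6417
D_4 = 4.6946
D_5 = 5.1265
D_6 = 5.5981
TV_6 = 5.7660/(0.116−0.03) = 67.0470
P₀ = Σ Dₜ/(1+r)ᵗ + TV_6/(1+r)^6 = 50.4428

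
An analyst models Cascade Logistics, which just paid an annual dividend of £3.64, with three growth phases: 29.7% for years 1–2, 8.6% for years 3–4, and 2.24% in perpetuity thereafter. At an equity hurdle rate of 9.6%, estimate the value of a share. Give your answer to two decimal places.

Three-stage DDM. Project D₁…D_4; terminal Gordon value at t=4 with g = 0.0224; discount at r = 0.096.
D_1 = 4.7211
D_2 = 6.1232
D_3 = 6.6498
D_4 = 7.2217
TV_4 = 7.3835/(0.096−0.0224) = 100.3192
P₀ = Σ Dₜ/(1+r)ᵗ + TV_4/(1+r)^4 = 88.9862

£88.99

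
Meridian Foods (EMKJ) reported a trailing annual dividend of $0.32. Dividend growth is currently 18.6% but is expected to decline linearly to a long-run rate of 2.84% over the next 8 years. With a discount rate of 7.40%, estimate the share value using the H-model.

H-model: P₀ = D₀[(1+g_L) + H(g_S−g_L)]/(r−g_L), with H = 8/2 = 4.
P₀ = 0.32 × [(1+0.0284) + 4×(0.186−0.0284)] / (0.074−0.0284)
   = 0.32 × 1.6588 / 0.0456 = 11.6407

$11.64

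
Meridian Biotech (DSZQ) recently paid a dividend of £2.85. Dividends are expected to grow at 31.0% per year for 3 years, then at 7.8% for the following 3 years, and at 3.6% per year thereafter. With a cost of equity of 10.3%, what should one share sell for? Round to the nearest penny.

Three-stage DDM. Project D₁…D_6; terminal Gordon value at t=6 with g = 0.036; discount at r = 0.103.
D_1 = 3.7335
D_2 = 4.8909
D_3 = 6.4071
D_4 = 6.9068
D_5 = 7.4455
D_6 = 8.0263
TV_6 = 8.3152/(0.103−0.036) = 124.1081
P₀ = Σ Dₜ/(1+r)ᵗ + TV_6/(1+r)^6 = 94.7839

£94.78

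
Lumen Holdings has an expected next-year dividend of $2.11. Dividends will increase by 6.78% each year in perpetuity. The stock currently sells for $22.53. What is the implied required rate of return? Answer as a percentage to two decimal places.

16.15%

Rearranging the constant-growth DDM: r = D₁/P₀ + g.
r = 2.1100 / 22.53 + 0.0678 = 0.09365 + 0.0678 = 0.16145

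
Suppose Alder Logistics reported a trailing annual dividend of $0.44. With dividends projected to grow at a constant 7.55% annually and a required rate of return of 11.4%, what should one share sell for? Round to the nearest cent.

$12.29

Gordon growth model: P₀ = D₁/(r − g). D₁ = 0.44 × (1 + 0.0755) = 0.4732.
P₀ = 0.4732 / (0.114 − 0.0755) = 0.4732 / 0.0385 = 12.2914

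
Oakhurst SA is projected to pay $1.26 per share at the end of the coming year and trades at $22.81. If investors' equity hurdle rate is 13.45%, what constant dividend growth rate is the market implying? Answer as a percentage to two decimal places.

From P₀ = D₁/(r − g), the implied growth is g = r − D₁/P₀.
g = 0.1345 − 1.26/22.81 = 0.1345 − 0.05524 = 0.07926

7.93%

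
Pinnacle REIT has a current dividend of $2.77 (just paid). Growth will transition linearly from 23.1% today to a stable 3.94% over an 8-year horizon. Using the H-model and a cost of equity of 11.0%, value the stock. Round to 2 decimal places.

H-model: P₀ = D₀[(1+g_L) + H(g_S−g_L)]/(r−g_L), with H = 8/2 = 4.
P₀ = 2.77 × [(1+0.0394) + 4×(0.231−0.0394)] / (0.11−0.0394)
   = 2.77 × 1.8058 / 0.0706 = 70.8508

$70.85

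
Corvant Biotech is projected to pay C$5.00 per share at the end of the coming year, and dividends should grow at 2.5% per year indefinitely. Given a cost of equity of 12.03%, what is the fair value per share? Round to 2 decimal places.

Gordon growth model: P₀ = D₁/(r − g), with D₁ = 5.00 given directly.
P₀ = 5.0000 / (0.1203 − 0.025) = 5.0000 / 0.0953 = 52.4659

C$52.47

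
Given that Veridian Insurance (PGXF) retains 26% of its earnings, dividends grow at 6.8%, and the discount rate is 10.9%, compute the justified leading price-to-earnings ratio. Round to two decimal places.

Payout ratio b = 1 − 0.26 = 0.74.
Justified leading P/E = b/(r−g) = 0.74/(0.109−0.068) = 18.0488

18.05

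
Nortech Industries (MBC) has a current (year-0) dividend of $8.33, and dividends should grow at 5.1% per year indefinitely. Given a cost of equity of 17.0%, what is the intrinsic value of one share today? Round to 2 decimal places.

$73.57

Gordon growth model: P₀ = D₁/(r − g). D₁ = 8.33 × (1 + 0.051) = 8.7548.
P₀ = 8.7548 / (0.17 − 0.051) = 8.7548 / 0.119 = 73.5700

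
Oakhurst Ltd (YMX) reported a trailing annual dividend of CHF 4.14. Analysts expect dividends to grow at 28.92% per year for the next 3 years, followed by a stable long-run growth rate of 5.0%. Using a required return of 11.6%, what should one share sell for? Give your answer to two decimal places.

Two-stage DDM. Project D₁…D_3 at 0.2892, terminal growth 0.05, discount at r = 0.116.
D_1 = 5.3373
D_2 = 6.8808
D_3 = 8.8708
Terminal value at t=3: TV = D_4/(r−g) = 9.3143/(0.116−0.05) = 141.1259
P₀ = 5.3373/(1+0.116)^1 + 6.8808/(1+0.116)^2 + 8.8708/(1+0.116)^3 + 141.1259/(1+0.116)^3 = 118.2240

CHF 118.22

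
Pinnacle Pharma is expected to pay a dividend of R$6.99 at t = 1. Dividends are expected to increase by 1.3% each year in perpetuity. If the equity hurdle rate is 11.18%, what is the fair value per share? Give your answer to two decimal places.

R$70.75

Gordon growth model: P₀ = D₁/(r − g), with D₁ = 6.99 given directly.
P₀ = 6.9900 / (0.1118 − 0.013) = 6.9900 / 0.0988 = 70.7490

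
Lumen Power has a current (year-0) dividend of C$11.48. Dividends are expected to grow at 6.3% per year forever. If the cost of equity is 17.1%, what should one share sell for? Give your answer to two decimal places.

C$112.99

Gordon growth model: P₀ = D₁/(r − g). D₁ = 11.48 × (1 + 0.063) = 12.2032.
P₀ = 12.2032 / (0.171 − 0.063) = 12.2032 / 0.108 = 112.9930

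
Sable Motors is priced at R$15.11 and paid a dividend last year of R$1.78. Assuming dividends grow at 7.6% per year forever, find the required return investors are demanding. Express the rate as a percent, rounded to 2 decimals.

Rearranging the constant-growth DDM: r = D₁/P₀ + g.
D₁ = 1.78 × (1 + 0.076) = 1.9153.
r = 1.9153 / 15.11 + 0.076 = 0.12676 + 0.076 = 0.20276

20.28%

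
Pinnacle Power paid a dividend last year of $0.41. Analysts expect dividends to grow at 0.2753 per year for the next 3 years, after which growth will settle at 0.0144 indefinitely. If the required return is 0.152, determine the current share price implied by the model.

$5.61

Two-stage DDM. Project D₁…D_3 at 0.2753, terminal growth 0.0144, discount at r = 0.152.
D_1 = 0.5229
D_2 = 0.6668
D_3 = 0.8504
Terminal value at t=3: TV = D_4/(r−g) = 0.8626/(0.152−0.0144) = 6.2692
P₀ = 0.5229/(1+0.152)^1 + 0.6668/(1+0.152)^2 + 0.8504/(1+0.152)^3 + 6.2692/(1+0.152)^3 = 5.6133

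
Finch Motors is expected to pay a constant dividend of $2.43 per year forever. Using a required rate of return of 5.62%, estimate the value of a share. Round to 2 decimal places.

$43.24

Zero-growth DDM (perpetuity): P₀ = D/r = 2.43 / 0.0562 = 43.2384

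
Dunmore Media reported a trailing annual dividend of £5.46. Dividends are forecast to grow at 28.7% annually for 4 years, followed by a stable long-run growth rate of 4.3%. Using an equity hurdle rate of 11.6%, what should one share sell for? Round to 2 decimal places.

£169.57

Two-stage DDM. Project D₁…D_4 at 0.287, terminal growth 0.043, discount at r = 0.116.
D_1 = 7.0270
D_2 = 9.0438
D_3 = 11.6393
D_4 = 14.9798
Terminal value at t=4: TV = D_5/(r−g) = 15.6240/(0.116−0.043) = 214.0269
P₀ = 7.0270/(1+0.116)^1 + 9.0438/(1+0.116)^2 + 11.6393/(1+0.116)^3 + 14.9798/(1+0.116)^4 + 214.0269/(1+0.116)^4 = 169.5678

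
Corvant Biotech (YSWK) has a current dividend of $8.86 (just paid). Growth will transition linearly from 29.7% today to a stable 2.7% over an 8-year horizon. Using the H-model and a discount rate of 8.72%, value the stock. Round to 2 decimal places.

$310.10

H-model: P₀ = D₀[(1+g_L) + H(g_S−g_L)]/(r−g_L), with H = 8/2 = 4.
P₀ = 8.86 × [(1+0.027) + 4×(0.297−0.027)] / (0.0872−0.027)
   = 8.86 × 2.1070 / 0.0602 = 310.1000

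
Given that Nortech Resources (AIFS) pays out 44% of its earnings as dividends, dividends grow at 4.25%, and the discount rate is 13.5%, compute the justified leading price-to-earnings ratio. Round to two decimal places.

4.76

Justified leading P/E = b/(r−g) = 0.44/(0.135−0.0425) = 4.7568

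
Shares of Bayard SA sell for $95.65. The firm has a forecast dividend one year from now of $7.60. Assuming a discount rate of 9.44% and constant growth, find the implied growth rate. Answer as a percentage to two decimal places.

From P₀ = D₁/(r − g), the implied growth is g = r − D₁/P₀.
g = 0.0944 − 7.60/95.65 = 0.0944 − 0.07946 = 0.01494

1.49%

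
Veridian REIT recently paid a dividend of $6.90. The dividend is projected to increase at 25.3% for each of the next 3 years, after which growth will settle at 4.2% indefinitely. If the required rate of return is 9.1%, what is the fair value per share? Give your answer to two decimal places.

$249.76

Two-stage DDM. Project D₁…D_3 at 0.253, terminal growth 0.042, discount at r = 0.091.
D_1 = 8.6457
D_2 = 10.8331
D_3 = 13.5738
Terminal value at t=3: TV = D_4/(r−g) = 14.1439/(0.091−0.042) = 288.6516
P₀ = 8.6457/(1+0.091)^1 + 10.8331/(1+0.091)^2 + 13.5738/(1+0.091)^3 + 288.6516/(1+0.091)^3 = 249.7582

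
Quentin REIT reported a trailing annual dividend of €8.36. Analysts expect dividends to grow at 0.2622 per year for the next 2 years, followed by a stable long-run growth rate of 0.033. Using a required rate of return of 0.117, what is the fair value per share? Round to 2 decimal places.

€151.40

Two-stage DDM. Project D₁…D_2 at 0.2622, terminal growth 0.033, discount at r = 0.117.
D_1 = 10.5520
D_2 = 13.3187
Terminal value at t=2: TV = D_3/(r−g) = 13.7582/(0.117−0.033) = 163.7886
P₀ = 10.5520/(1+0.117)^1 + 13.3187/(1+0.117)^2 + 163.7886/(1+0.117)^2 = 151.3950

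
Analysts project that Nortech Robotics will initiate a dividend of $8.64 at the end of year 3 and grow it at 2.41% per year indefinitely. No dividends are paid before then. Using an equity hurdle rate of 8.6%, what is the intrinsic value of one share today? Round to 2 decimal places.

Deferred-dividend DDM. At t=2 the remaining stream is a growing perpetuity with first payment D_3 = 8.64.
V_2 = D_3/(r−g) = 8.64/(0.086−0.0241) = 139.5800
P₀ = V_2/(1+r)^2 = 139.5800/(1+0.086)^2 = 118.3487

$118.35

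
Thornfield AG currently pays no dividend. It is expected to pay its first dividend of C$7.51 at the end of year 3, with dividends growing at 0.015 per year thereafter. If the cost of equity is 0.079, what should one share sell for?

C$100.79

Deferred-dividend DDM. At t=2 the remaining stream is a growing perpetuity with first payment D_3 = 7.51.
V_2 = D_3/(r−g) = 7.51/(0.079−0.015) = 117.3438
P₀ = V_2/(1+r)^2 = 117.3438/(1+0.079)^2 = 100.7899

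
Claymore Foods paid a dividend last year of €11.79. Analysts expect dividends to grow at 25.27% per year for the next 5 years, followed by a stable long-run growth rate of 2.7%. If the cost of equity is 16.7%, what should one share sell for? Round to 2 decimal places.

€196.55

Two-stage DDM. Project D₁…D_5 at 0.2527, terminal growth 0.027, discount at r = 0.167.
D_1 = 14.7693
D_2 = 18.5015
D_3 = 23.1769
D_4 = 29.0337
D_5 = 36.3705
Terminal value at t=5: TV = D_6/(r−g) = 37.3525/(0.167−0.027) = 266.8035
P₀ = 14.7693/(1+0.167)^1 + 18.5015/(1+0.167)^2 + 23.1769/(1+0.167)^3 + 29.0337/(1+0.167)^4 + 36.3705/(1+0.167)^5 + 266.8035/(1+0.167)^5 = 196.5452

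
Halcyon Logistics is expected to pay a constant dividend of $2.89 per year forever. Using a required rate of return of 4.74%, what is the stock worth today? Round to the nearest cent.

Zero-growth DDM (perpetuity): P₀ = D/r = 2.89 / 0.0474 = 60.9705

$60.97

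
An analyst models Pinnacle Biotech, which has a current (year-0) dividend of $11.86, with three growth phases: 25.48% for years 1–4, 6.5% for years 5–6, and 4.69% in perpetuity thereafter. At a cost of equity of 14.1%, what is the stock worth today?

Three-stage DDM. Project D₁…D_6; terminal Gordon value at t=6 with g = 0.0469; discount at r = 0.141.
D_1 = 14.8819
D_2 = 18.6738
D_3 = 23.4319
D_4 = 29.4024
D_5 = 31.3136
D_6 = 33.3489
TV_6 = 34.9130/(0.141−0.0469) = 371.0202
P₀ = Σ Dₜ/(1+r)ᵗ + TV_6/(1+r)^6 = 259.9592

$259.96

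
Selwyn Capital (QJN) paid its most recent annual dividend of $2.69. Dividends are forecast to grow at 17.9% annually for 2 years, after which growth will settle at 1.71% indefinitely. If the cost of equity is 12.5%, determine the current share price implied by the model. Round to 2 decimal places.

$33.62

Two-stage DDM. Project D₁…D_2 at 0.179, terminal growth 0.0171, discount at r = 0.125.
D_1 = 3.1715
D_2 = 3.7392
Terminal value at t=2: TV = D_3/(r−g) = 3.8032/(0.125−0.0171) = 35.2470
P₀ = 3.1715/(1+0.125)^1 + 3.7392/(1+0.125)^2 + 35.2470/(1+0.125)^2 = 33.6230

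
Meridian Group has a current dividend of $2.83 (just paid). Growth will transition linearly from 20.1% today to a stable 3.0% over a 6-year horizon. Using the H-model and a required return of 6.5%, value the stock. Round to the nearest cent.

H-model: P₀ = D₀[(1+g_L) + H(g_S−g_L)]/(r−g_L), with H = 6/2 = 3.
P₀ = 2.83 × [(1+0.03) + 3×(0.201−0.03)] / (0.065−0.03)
   = 2.83 × 1.5430 / 0.035 = 124.7626

$124.76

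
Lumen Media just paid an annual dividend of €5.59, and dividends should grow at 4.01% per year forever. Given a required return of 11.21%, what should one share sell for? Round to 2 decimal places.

Gordon growth model: P₀ = D₁/(r − g). D₁ = 5.59 × (1 + 0.0401) = 5.8142.
P₀ = 5.8142 / (0.1121 − 0.0401) = 5.8142 / 0.072 = 80.7522

€80.75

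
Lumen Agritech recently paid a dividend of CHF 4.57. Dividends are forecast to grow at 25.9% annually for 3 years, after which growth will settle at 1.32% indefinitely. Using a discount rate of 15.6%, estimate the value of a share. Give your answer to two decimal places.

Two-stage DDM. Project D₁…D_3 at 0.259, terminal growth 0.0132, discount at r = 0.156.
D_1 = 5.7536
D_2 = 7.2438
D_3 = 9.1200
Terminal value at t=3: TV = D_4/(r−g) = 9.2404/(0.156−0.0132) = 64.7084
P₀ = 5.7536/(1+0.156)^1 + 7.2438/(1+0.156)^2 + 9.1200/(1+0.156)^3 + 64.7084/(1+0.156)^3 = 58.1892

CHF 58.19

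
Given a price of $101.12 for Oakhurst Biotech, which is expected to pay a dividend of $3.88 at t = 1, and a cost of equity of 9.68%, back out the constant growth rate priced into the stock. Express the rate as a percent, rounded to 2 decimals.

From P₀ = D₁/(r − g), the implied growth is g = r − D₁/P₀.
g = 0.0968 − 3.88/101.12 = 0.0968 − 0.03837 = 0.05843

5.84%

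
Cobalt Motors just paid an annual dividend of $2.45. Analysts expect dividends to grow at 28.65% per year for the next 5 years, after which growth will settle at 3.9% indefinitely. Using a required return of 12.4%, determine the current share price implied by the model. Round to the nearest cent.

Two-stage DDM. Project D₁…D_5 at 0.2865, terminal growth 0.039, discount at r = 0.124.
D_1 = 3.1519
D_2 = 4.0550
D_3 = 5.2167
D_4 = 6.7113
D_5 = 8.6341
Terminal value at t=5: TV = D_6/(r−g) = 8.9708/(0.124−0.039) = 105.5387
P₀ = 3.1519/(1+0.124)^1 + 4.0550/(1+0.124)^2 + 5.2167/(1+0.124)^3 + 6.7113/(1+0.124)^4 + 8.6341/(1+0.124)^5 + 105.5387/(1+0.124)^5 = 77.5323

$77.53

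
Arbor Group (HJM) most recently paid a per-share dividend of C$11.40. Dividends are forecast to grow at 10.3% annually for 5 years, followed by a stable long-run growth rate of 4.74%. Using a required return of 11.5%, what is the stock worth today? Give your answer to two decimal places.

C$222.52

Two-stage DDM. Project D₁…D_5 at 0.103, terminal growth 0.0474, discount at r = 0.115.
D_1 = 12.5742
D_2 = 13.8693
D_3 = 15.2979
D_4 = 16.8736
D_5 = 18.6115
Terminal value at t=5: TV = D_6/(r−g) = 19.4937/(0.115−0.0474) = 288.3688
P₀ = 12.5742/(1+0.115)^1 + 13.8693/(1+0.115)^2 + 15.2979/(1+0.115)^3 + 16.8736/(1+0.115)^4 + 18.6115/(1+0.115)^5 + 288.3688/(1+0.115)^5 = 222.5159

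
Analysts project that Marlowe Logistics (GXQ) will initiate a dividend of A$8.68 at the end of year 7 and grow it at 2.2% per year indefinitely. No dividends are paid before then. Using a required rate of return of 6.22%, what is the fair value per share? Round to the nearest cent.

Deferred-dividend DDM. At t=6 the remaining stream is a growing perpetuity with first payment D_7 = 8.68.
V_6 = D_7/(r−g) = 8.68/(0.0622−0.022) = 215.9204
P₀ = V_6/(1+r)^6 = 215.9204/(1+0.0622)^6 = 150.3335

A$150.33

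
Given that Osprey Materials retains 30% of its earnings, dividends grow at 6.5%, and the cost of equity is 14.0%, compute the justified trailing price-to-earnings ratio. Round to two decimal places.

Payout ratio b = 1 − 0.30 = 0.70.
Justified trailing P/E = b(1+g)/(r−g) = 0.70×(1+0.065)/(0.14−0.065) = 9.9400

9.94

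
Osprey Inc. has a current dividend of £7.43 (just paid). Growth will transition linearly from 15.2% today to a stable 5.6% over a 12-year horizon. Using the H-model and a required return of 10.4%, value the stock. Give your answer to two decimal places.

H-model: P₀ = D₀[(1+g_L) + H(g_S−g_L)]/(r−g_L), with H = 12/2 = 6.
P₀ = 7.43 × [(1+0.056) + 6×(0.152−0.056)] / (0.104−0.056)
   = 7.43 × 1.6320 / 0.048 = 252.6200

£252.62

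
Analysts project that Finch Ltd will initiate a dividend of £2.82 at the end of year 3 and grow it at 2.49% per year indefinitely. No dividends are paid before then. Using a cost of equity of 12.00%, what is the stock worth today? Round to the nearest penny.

£23.64

Deferred-dividend DDM. At t=2 the remaining stream is a growing perpetuity with first payment D_3 = 2.82.
V_2 = D_3/(r−g) = 2.82/(0.12−0.0249) = 29.6530
P₀ = V_2/(1+r)^2 = 29.6530/(1+0.12)^2 = 23.6392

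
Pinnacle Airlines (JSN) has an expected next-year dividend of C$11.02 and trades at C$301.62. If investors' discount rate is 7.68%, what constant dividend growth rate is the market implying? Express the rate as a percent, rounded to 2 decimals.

4.03%

From P₀ = D₁/(r − g), the implied growth is g = r − D₁/P₀.
g = 0.0768 − 11.02/301.62 = 0.0768 − 0.03654 = 0.04026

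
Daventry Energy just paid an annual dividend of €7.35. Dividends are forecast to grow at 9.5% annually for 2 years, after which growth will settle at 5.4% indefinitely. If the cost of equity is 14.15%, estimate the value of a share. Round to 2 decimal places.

Two-stage DDM. Project D₁…D_2 at 0.095, terminal growth 0.054, discount at r = 0.1415.
D_1 = 8.0482
D_2 = 8.8128
Terminal value at t=2: TV = D_3/(r−g) = 9.2887/(0.1415−0.054) = 106.1569
P₀ = 8.0482/(1+0.1415)^1 + 8.8128/(1+0.1415)^2 + 106.1569/(1+0.1415)^2 = 95.2837

€95.28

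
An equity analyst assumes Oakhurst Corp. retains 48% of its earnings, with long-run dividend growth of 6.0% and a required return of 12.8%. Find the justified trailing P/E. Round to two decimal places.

Payout ratio b = 1 − 0.48 = 0.52.
Justified trailing P/E = b(1+g)/(r−g) = 0.52×(1+0.06)/(0.128−0.06) = 8.1059

8.11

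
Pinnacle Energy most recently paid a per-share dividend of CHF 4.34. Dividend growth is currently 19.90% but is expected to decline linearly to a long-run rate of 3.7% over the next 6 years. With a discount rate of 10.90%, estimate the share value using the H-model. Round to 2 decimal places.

H-model: P₀ = D₀[(1+g_L) + H(g_S−g_L)]/(r−g_L), with H = 6/2 = 3.
P₀ = 4.34 × [(1+0.037) + 3×(0.199−0.037)] / (0.109−0.037)
   = 4.34 × 1.5230 / 0.072 = 91.8031

CHF 91.80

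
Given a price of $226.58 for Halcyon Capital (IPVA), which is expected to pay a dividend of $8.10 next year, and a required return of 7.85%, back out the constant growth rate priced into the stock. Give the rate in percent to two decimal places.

From P₀ = D₁/(r − g), the implied growth is g = r − D₁/P₀.
g = 0.0785 − 8.10/226.58 = 0.0785 − 0.03575 = 0.04275

4.28%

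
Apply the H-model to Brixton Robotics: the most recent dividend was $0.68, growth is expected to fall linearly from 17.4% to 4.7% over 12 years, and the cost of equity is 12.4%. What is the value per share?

$15.98

H-model: P₀ = D₀[(1+g_L) + H(g_S−g_L)]/(r−g_L), with H = 12/2 = 6.
P₀ = 0.68 × [(1+0.047) + 6×(0.174−0.047)] / (0.124−0.047)
   = 0.68 × 1.8090 / 0.077 = 15.9756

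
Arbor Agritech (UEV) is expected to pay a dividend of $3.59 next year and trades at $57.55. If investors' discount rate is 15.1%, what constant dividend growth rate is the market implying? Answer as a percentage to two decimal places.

8.86%

From P₀ = D₁/(r − g), the implied growth is g = r − D₁/P₀.
g = 0.151 − 3.59/57.55 = 0.151 − 0.06238 = 0.08862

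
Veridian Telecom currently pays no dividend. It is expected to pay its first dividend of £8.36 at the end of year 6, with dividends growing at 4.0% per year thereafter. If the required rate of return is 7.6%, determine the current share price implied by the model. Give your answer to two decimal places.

Deferred-dividend DDM. At t=5 the remaining stream is a growing perpetuity with first payment D_6 = 8.36.
V_5 = D_6/(r−g) = 8.36/(0.076−0.04) = 232.2222
P₀ = V_5/(1+r)^5 = 232.2222/(1+0.076)^5 = 161.0061

£161.01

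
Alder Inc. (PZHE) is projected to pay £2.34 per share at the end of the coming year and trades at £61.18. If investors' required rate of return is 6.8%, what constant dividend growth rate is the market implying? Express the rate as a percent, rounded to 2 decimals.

From P₀ = D₁/(r − g), the implied growth is g = r − D₁/P₀.
g = 0.068 − 2.34/61.18 = 0.068 − 0.03825 = 0.02975

2.98%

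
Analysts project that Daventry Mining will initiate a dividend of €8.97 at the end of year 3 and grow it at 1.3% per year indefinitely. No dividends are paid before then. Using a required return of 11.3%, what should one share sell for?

Deferred-dividend DDM. At t=2 the remaining stream is a growing perpetuity with first payment D_3 = 8.97.
V_2 = D_3/(r−g) = 8.97/(0.113−0.013) = 89.7000
P₀ = V_2/(1+r)^2 = 89.7000/(1+0.113)^2 = 72.4106

€72.41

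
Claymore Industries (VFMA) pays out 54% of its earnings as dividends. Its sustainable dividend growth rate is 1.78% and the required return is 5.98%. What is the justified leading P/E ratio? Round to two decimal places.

12.86

Justified leading P/E = b/(r−g) = 0.54/(0.0598−0.0178) = 12.8571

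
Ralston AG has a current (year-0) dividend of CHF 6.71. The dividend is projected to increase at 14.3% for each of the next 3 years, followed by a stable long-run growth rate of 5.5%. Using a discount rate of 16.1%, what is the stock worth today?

CHF 83.24

Two-stage DDM. Project D₁…D_3 at 0.143, terminal growth 0.055, discount at r = 0.161.
D_1 = 7.6695
D_2 = 8.7663
D_3 = 10.0198
Terminal value at t=3: TV = D_4/(r−g) = 10.5709/(0.161−0.055) = 99.7259
P₀ = 7.6695/(1+0.161)^1 + 8.7663/(1+0.161)^2 + 10.0198/(1+0.161)^3 + 99.7259/(1+0.161)^3 = 83.2374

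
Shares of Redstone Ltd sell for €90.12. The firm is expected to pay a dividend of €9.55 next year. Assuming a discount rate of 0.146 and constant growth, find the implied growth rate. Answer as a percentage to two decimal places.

From P₀ = D₁/(r − g), the implied growth is g = r − D₁/P₀.
g = 0.146 − 9.55/90.12 = 0.146 − 0.10597 = 0.04003

4.00%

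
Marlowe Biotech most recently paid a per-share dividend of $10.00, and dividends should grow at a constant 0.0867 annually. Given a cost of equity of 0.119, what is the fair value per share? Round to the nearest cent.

Gordon growth model: P₀ = D₁/(r − g). D₁ = 10.00 × (1 + 0.0867) = 10.8670.
P₀ = 10.8670 / (0.119 − 0.0867) = 10.8670 / 0.0323 = 336.4396

$336.44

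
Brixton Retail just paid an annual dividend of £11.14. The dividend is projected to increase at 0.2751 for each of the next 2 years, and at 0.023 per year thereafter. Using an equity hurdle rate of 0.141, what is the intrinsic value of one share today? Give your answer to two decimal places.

Two-stage DDM. Project D₁…D_2 at 0.2751, terminal growth 0.023, discount at r = 0.141.
D_1 = 14.2046
D_2 = 18.1123
Terminal value at t=2: TV = D_3/(r−g) = 18.5289/(0.141−0.023) = 157.0245
P₀ = 14.2046/(1+0.141)^1 + 18.1123/(1+0.141)^2 + 157.0245/(1+0.141)^2 = 146.9752

£146.98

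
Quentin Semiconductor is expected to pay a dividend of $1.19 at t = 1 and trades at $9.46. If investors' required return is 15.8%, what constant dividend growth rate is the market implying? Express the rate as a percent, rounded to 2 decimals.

3.22%

From P₀ = D₁/(r − g), the implied growth is g = r − D₁/P₀.
g = 0.158 − 1.19/9.46 = 0.158 − 0.12579 = 0.03221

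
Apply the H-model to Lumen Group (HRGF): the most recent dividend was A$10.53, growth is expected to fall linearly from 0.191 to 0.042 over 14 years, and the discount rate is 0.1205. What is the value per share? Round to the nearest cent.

A$279.68

H-model: P₀ = D₀[(1+g_L) + H(g_S−g_L)]/(r−g_L), with H = 14/2 = 7.
P₀ = 10.53 × [(1+0.042) + 7×(0.191−0.042)] / (0.1205−0.042)
   = 10.53 × 2.0850 / 0.0785 = 279.6822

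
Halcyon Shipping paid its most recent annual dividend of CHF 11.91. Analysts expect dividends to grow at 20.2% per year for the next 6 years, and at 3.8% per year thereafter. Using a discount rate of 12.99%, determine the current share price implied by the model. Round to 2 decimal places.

Two-stage DDM. Project D₁…D_6 at 0.202, terminal growth 0.038, discount at r = 0.1299.
D_1 = 14.3158
D_2 = 17.2076
D_3 = 20.6836
D_4 = 24.8616
D_5 = 29.8837
D_6 = 35.9202
Terminal value at t=6: TV = D_7/(r−g) = 37.2852/(0.1299−0.038) = 405.7144
P₀ = 14.3158/(1+0.1299)^1 + 17.2076/(1+0.1299)^2 + 20.6836/(1+0.1299)^3 + 24.8616/(1+0.1299)^4 + 29.8837/(1+0.1299)^5 + 35.9202/(1+0.1299)^6 + 405.7144/(1+0.1299)^6 = 284.2053

CHF 284.21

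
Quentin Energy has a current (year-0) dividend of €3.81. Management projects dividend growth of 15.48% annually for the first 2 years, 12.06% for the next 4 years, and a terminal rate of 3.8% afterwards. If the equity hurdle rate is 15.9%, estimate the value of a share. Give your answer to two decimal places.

€49.85

Three-stage DDM. Project D₁…D_6; terminal Gordon value at t=6 with g = 0.038; discount at r = 0.159.
D_1 = 4.3998
D_2 = 5.0809
D_3 = 5.6936
D_4 = 6.3803
D_5 = 7.1497
D_6 = 8.0120
TV_6 = 8.3165/(0.159−0.038) = 68.7311
P₀ = Σ Dₜ/(1+r)ᵗ + TV_6/(1+r)^6 = 49.8525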